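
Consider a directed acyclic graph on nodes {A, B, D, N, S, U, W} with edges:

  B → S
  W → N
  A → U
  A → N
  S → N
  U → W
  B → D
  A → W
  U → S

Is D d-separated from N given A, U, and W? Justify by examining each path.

5 paths connect D and N; each must be blocked for d-separation to hold:
  1. D ← B → S → N — B:fork[open]; S:chain[open] ⇒ active
  2. D ← B → S ← U → W → N — B:fork[open]; S:collider[blocks]; U:fork[blocks]; W:chain[blocks] ⇒ blocked
  3. D ← B → S ← U → W ← A → N — B:fork[open]; S:collider[blocks]; U:fork[blocks]; W:collider[open]; A:fork[blocks] ⇒ blocked
  4. D ← B → S ← U ← A → N — B:fork[open]; S:collider[blocks]; U:chain[blocks]; A:fork[blocks] ⇒ blocked
  5. D ← B → S ← U ← A → W → N — B:fork[open]; S:collider[blocks]; U:chain[blocks]; A:fork[blocks]; W:chain[blocks] ⇒ blocked
At least one path is unblocked, so d-separation fails.

No — D and N are not d-separated given {A, U, W}.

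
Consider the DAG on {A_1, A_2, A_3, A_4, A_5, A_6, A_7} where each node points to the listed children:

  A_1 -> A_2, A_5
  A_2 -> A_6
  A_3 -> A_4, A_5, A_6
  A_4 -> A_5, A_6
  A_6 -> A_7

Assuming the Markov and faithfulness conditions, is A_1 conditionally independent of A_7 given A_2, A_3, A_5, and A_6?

Yes — A_1 and A_7 are d-separated given {A_2, A_3, A_5, A_6}.

We examine all 5 paths between A_1 and A_7:
Path 1: A_1 → A_2 → A_6 → A_7
  A_2 is a chain here and A_2 is conditioned on, so the path is blocked at A_2.
Path 2: A_1 → A_5 ← A_3 → A_6 → A_7
  A_3 is a fork here and A_3 is conditioned on, so the path is blocked at A_3.
Path 3: A_1 → A_5 ← A_3 → A_4 → A_6 → A_7
  A_3 is a fork here and A_3 is conditioned on, so the path is blocked at A_3.
Path 4: A_1 → A_5 ← A_4 → A_6 → A_7
  A_6 is a chain here and A_6 is conditioned on, so the path is blocked at A_6.
Path 5: A_1 → A_5 ← A_4 ← A_3 → A_6 → A_7
  A_3 is a fork here and A_3 is conditioned on, so the path is blocked at A_3.
All paths are blocked; A_1 ⊥ A_7 | {A_2, A_3, A_5, A_6} holds.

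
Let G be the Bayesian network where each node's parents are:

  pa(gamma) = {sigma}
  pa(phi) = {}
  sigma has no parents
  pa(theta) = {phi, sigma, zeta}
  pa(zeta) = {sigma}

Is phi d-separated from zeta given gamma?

Yes

2 paths connect phi and zeta; each must be blocked for d-separation to hold:
Path 1: phi → theta ← sigma → zeta
  theta is a collider here and neither theta nor any of its descendants is conditioned on, so the collider stays closed — the path is blocked at theta.
Path 2: phi → theta ← zeta
  theta is a collider here and neither theta nor any of its descendants is conditioned on, so the collider stays closed — the path is blocked at theta.
Every path is blocked, so phi and zeta are d-separated given {gamma}.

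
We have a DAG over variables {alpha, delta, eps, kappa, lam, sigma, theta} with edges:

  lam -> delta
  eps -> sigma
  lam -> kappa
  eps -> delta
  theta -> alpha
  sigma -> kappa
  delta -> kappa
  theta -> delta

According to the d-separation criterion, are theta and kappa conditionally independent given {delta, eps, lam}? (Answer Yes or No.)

Enumerating the 3 paths from theta to kappa and testing each for blocking by {delta, eps, lam}:
Path 1: theta → delta ← eps → sigma → kappa
  eps is a fork here and eps is conditioned on, so the path is blocked at eps.
Path 2: theta → delta → kappa
  delta is a chain here and delta is conditioned on, so the path is blocked at delta.
Path 3: theta → delta ← lam → kappa
  lam is a fork here and lam is conditioned on, so the path is blocked at lam.
Every path is blocked, so theta and kappa are d-separated given {delta, eps, lam}.

Yes — theta and kappa are d-separated given {delta, eps, lam}.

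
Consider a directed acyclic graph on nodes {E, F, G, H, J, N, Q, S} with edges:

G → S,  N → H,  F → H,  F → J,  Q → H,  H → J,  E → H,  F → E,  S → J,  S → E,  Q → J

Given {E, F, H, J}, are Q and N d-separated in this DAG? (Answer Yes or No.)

There are 6 undirected paths between Q and N; checking each against the conditioning set {E, F, H, J}:
Path 1: Q → H ← N
  H is a collider and H is conditioned on, which opens it — no node blocks this path, so it is active.
Path 2: Q → J ← S → E → H ← N
  E is a chain here and E is conditioned on, so the path is blocked at E.
Path 3: Q → J ← S → E ← F → H ← N
  F is a fork here and F is conditioned on, so the path is blocked at F.
Path 4: Q → J ← H ← N
  H is a chain here and H is conditioned on, so the path is blocked at H.
Path 5: Q → J ← F → H ← N
  F is a fork here and F is conditioned on, so the path is blocked at F.
Path 6: Q → J ← F → E → H ← N
  F is a fork here and F is conditioned on, so the path is blocked at F.
Since the path Q → H ← N is active, Q and N are not d-separated given {E, F, H, J}.

No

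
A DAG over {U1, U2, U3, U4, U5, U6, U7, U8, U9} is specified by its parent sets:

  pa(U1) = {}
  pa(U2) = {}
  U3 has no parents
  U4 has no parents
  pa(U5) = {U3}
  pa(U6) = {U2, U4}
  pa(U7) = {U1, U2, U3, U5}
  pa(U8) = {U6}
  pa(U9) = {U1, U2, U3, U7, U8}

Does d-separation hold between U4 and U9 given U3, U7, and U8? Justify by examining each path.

No

There are 6 undirected paths between U4 and U9; checking each against the conditioning set {U3, U7, U8}:
Path 1: U4 → U6 ← U2 → U7 ← U5 ← U3 → U9
  U3 is a fork here and U3 is conditioned on, so the path is blocked at U3.
Path 2: U4 → U6 ← U2 → U7 → U9
  U7 is a chain here and U7 is conditioned on, so the path is blocked at U7.
Path 3: U4 → U6 ← U2 → U7 ← U3 → U9
  U3 is a fork here and U3 is conditioned on, so the path is blocked at U3.
Path 4: U4 → U6 ← U2 → U7 ← U1 → U9
  U6 is a collider and its descendant U8 is conditioned on, which opens it; U2 is a fork and U2 is not conditioned on; U7 is a collider and U7 is conditioned on, which opens it; U1 is a fork and U1 is not conditioned on — no node blocks this path, so it is active.
Path 5: U4 → U6 ← U2 → U9
  U6 is a collider and its descendant U8 is conditioned on, which opens it; U2 is a fork and U2 is not conditioned on — no node blocks this path, so it is active.
Path 6: U4 → U6 → U8 → U9
  U8 is a chain here and U8 is conditioned on, so the path is blocked at U8.
Because an active path exists, U4 and U9 are not d-separated.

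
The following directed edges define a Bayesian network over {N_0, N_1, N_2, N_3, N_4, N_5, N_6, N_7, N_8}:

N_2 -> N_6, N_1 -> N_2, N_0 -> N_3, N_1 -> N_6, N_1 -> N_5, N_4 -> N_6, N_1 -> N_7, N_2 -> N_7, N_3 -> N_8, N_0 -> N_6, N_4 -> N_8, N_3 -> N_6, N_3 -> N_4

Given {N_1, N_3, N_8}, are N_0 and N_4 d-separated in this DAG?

6 paths connect N_0 and N_4; each must be blocked for d-separation to hold:
  1. N_0 → N_6 ← N_4 — N_6:collider[blocks] ⇒ blocked
  2. N_0 → N_6 ← N_3 → N_8 ← N_4 — N_6:collider[blocks]; N_3:fork[blocks]; N_8:collider[open] ⇒ blocked
  3. N_0 → N_6 ← N_3 → N_4 — N_6:collider[blocks]; N_3:fork[blocks] ⇒ blocked
  4. N_0 → N_3 → N_8 ← N_4 — N_3:chain[blocks]; N_8:collider[open] ⇒ blocked
  5. N_0 → N_3 → N_6 ← N_4 — N_3:chain[blocks]; N_6:collider[blocks] ⇒ blocked
  6. N_0 → N_3 → N_4 — N_3:chain[blocks] ⇒ blocked
All paths are blocked; N_0 ⊥ N_4 | {N_1, N_3, N_8} holds.

Yes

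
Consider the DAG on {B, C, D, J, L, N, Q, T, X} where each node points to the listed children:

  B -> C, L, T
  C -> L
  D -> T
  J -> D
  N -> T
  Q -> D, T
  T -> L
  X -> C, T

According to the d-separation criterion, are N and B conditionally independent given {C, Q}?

Yes

There are 5 undirected paths between N and B; checking each against the conditioning set {C, Q}:
  1. N → T ← B — T:collider[blocks] ⇒ blocked
  2. N → T ← X → C ← B — T:collider[blocks]; X:fork[open]; C:collider[open] ⇒ blocked
  3. N → T ← X → C → L ← B — T:collider[blocks]; X:fork[open]; C:chain[blocks]; L:collider[blocks] ⇒ blocked
  4. N → T → L ← B — T:chain[open]; L:collider[blocks] ⇒ blocked
  5. N → T → L ← C ← B — T:chain[open]; L:collider[blocks]; C:chain[blocks] ⇒ blocked
Every path is blocked, so N and B are d-separated given {C, Q}.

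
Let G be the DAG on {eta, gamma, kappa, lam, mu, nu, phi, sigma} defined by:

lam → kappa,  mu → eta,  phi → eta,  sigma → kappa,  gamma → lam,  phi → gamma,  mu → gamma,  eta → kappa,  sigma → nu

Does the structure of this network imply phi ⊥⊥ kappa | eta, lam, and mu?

4 paths connect phi and kappa; each must be blocked for d-separation to hold:
Path 1: phi → gamma → lam → kappa
  lam is a chain here and lam is conditioned on, so the path is blocked at lam.
Path 2: phi → gamma ← mu → eta → kappa
  mu is a fork here and mu is conditioned on, so the path is blocked at mu.
Path 3: phi → eta → kappa
  eta is a chain here and eta is conditioned on, so the path is blocked at eta.
Path 4: phi → eta ← mu → gamma → lam → kappa
  mu is a fork here and mu is conditioned on, so the path is blocked at mu.
All paths are blocked; phi ⊥ kappa | {eta, lam, mu} holds.

Yes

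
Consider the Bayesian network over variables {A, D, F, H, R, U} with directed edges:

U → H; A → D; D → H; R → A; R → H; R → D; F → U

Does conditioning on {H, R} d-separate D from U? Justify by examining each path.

No

Enumerating the 3 paths from D to U and testing each for blocking by {H, R}:
Path 1: D ← R → H ← U
  R is a fork here and R is conditioned on, so the path is blocked at R.
Path 2: D ← A ← R → H ← U
  R is a fork here and R is conditioned on, so the path is blocked at R.
Path 3: D → H ← U
  H is a collider and H is conditioned on, which opens it — no node blocks this path, so it is active.
Since the path D → H ← U is active, D and U are not d-separated given {H, R}.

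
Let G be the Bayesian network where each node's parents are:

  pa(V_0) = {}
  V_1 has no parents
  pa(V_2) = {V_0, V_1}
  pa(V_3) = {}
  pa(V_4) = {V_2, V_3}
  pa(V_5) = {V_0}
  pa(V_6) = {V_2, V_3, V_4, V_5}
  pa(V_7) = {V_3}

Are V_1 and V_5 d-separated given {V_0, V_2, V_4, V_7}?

There are 4 undirected paths between V_1 and V_5; checking each against the conditioning set {V_0, V_2, V_4, V_7}:
Path 1: V_1 → V_2 → V_4 → V_6 ← V_5
  V_2 is a chain here and V_2 is conditioned on, so the path is blocked at V_2.
Path 2: V_1 → V_2 → V_4 ← V_3 → V_6 ← V_5
  V_2 is a chain here and V_2 is conditioned on, so the path is blocked at V_2.
Path 3: V_1 → V_2 → V_6 ← V_5
  V_2 is a chain here and V_2 is conditioned on, so the path is blocked at V_2.
Path 4: V_1 → V_2 ← V_0 → V_5
  V_0 is a fork here and V_0 is conditioned on, so the path is blocked at V_0.
Since every path is blocked, d-separation holds.

Yes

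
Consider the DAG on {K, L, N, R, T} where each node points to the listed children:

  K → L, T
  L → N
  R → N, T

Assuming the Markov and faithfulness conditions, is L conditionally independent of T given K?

We examine all 2 paths between L and T:
  1. L ← K → T — K:fork[blocks] ⇒ blocked
  2. L → N ← R → T — N:collider[blocks]; R:fork[open] ⇒ blocked
Every path is blocked, so L and T are d-separated given {K}.

Yes — L and T are d-separated given {K}.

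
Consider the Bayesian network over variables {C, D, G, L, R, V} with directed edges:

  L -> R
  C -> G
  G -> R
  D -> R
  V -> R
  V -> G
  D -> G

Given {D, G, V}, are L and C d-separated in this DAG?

Yes

3 paths connect L and C; each must be blocked for d-separation to hold:
Path 1: L → R ← V → G ← C
  R is a collider here and neither R nor any of its descendants is conditioned on, so the collider stays closed — the path is blocked at R.
Path 2: L → R ← G ← C
  R is a collider here and neither R nor any of its descendants is conditioned on, so the collider stays closed — the path is blocked at R.
Path 3: L → R ← D → G ← C
  R is a collider here and neither R nor any of its descendants is conditioned on, so the collider stays closed — the path is blocked at R.
All paths are blocked; L ⊥ C | {D, G, V} holds.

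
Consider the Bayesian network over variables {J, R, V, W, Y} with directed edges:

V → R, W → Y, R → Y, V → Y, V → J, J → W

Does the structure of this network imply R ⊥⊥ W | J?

There are 4 undirected paths between R and W; checking each against the conditioning set {J}:
  1. R ← V → Y ← W — V:fork[open]; Y:collider[blocks] ⇒ blocked
  2. R ← V → J → W — V:fork[open]; J:chain[blocks] ⇒ blocked
  3. R → Y ← V → J → W — Y:collider[blocks]; V:fork[open]; J:chain[blocks] ⇒ blocked
  4. R → Y ← W — Y:collider[blocks] ⇒ blocked
Since every path is blocked, d-separation holds.

Yes — R and W are d-separated given {J}.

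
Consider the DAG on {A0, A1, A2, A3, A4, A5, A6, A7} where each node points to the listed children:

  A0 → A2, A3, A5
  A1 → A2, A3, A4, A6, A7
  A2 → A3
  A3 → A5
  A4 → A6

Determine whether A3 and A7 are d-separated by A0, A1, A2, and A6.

We examine all 4 paths between A3 and A7:
Path 1: A3 ← A2 ← A1 → A7
  A2 is a chain here and A2 is conditioned on, so the path is blocked at A2.
Path 2: A3 ← A1 → A7
  A1 is a fork here and A1 is conditioned on, so the path is blocked at A1.
Path 3: A3 ← A0 → A2 ← A1 → A7
  A0 is a fork here and A0 is conditioned on, so the path is blocked at A0.
Path 4: A3 → A5 ← A0 → A2 ← A1 → A7
  A5 is a collider here and neither A5 nor any of its descendants is conditioned on, so the collider stays closed — the path is blocked at A5.
All paths are blocked; A3 ⊥ A7 | {A0, A1, A2, A6} holds.

Yes — A3 and A7 are d-separated given {A0, A1, A2, A6}.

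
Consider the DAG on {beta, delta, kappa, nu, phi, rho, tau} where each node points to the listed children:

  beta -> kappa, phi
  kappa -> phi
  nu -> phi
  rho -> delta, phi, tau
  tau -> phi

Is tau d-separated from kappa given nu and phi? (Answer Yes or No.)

4 paths connect tau and kappa; each must be blocked for d-separation to hold:
Path 1: tau → phi ← beta → kappa
  phi is a collider and phi is conditioned on, which opens it; beta is a fork and beta is not conditioned on — no node blocks this path, so it is active.
Path 2: tau → phi ← kappa
  phi is a collider and phi is conditioned on, which opens it — no node blocks this path, so it is active.
Path 3: tau ← rho → phi ← beta → kappa
  rho is a fork and rho is not conditioned on; phi is a collider and phi is conditioned on, which opens it; beta is a fork and beta is not conditioned on — no node blocks this path, so it is active.
Path 4: tau ← rho → phi ← kappa
  rho is a fork and rho is not conditioned on; phi is a collider and phi is conditioned on, which opens it — no node blocks this path, so it is active.
Since the path tau → phi ← beta → kappa is active, tau and kappa are not d-separated given {nu, phi}.

No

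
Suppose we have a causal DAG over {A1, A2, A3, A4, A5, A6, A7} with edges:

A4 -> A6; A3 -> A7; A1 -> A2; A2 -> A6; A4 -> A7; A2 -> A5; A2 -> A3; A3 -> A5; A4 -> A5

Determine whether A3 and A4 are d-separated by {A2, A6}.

We examine all 5 paths between A3 and A4:
  1. A3 → A5 ← A4 — A5:collider[blocks] ⇒ blocked
  2. A3 → A5 ← A2 → A6 ← A4 — A5:collider[blocks]; A2:fork[blocks]; A6:collider[open] ⇒ blocked
  3. A3 → A7 ← A4 — A7:collider[blocks] ⇒ blocked
  4. A3 ← A2 → A5 ← A4 — A2:fork[blocks]; A5:collider[blocks] ⇒ blocked
  5. A3 ← A2 → A6 ← A4 — A2:fork[blocks]; A6:collider[open] ⇒ blocked
Every path is blocked, so A3 and A4 are d-separated given {A2, A6}.

Yes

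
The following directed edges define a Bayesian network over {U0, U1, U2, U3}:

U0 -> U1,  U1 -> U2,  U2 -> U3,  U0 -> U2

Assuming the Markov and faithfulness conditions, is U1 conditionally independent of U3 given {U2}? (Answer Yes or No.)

2 paths connect U1 and U3; each must be blocked for d-separation to hold:
  1. U1 → U2 → U3 — U2:chain[blocks] ⇒ blocked
  2. U1 ← U0 → U2 → U3 — U0:fork[open]; U2:chain[blocks] ⇒ blocked
All paths are blocked; U1 ⊥ U3 | {U2} holds.

Yes — U1 and U3 are d-separated given {U2}.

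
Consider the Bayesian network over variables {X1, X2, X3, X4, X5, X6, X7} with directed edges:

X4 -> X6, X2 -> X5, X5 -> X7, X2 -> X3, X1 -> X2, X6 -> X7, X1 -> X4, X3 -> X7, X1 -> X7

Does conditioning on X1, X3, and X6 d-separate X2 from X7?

No

Enumerating the 4 paths from X2 to X7 and testing each for blocking by {X1, X3, X6}:
  1. X2 → X5 → X7 — X5:chain[open] ⇒ active
  2. X2 ← X1 → X4 → X6 → X7 — X1:fork[blocks]; X4:chain[open]; X6:chain[blocks] ⇒ blocked
  3. X2 ← X1 → X7 — X1:fork[blocks] ⇒ blocked
  4. X2 → X3 → X7 — X3:chain[blocks] ⇒ blocked
At least one path is unblocked, so d-separation fails.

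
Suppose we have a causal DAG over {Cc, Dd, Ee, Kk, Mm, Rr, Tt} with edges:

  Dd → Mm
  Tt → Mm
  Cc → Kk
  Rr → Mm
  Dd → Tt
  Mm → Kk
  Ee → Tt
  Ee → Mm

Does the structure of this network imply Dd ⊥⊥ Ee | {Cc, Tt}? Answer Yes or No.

No — Dd and Ee are not d-separated given {Cc, Tt}.

Enumerating the 4 paths from Dd to Ee and testing each for blocking by {Cc, Tt}:
Path 1: Dd → Mm ← Tt ← Ee
  Mm is a collider here and neither Mm nor any of its descendants is conditioned on, so the collider stays closed — the path is blocked at Mm.
Path 2: Dd → Mm ← Ee
  Mm is a collider here and neither Mm nor any of its descendants is conditioned on, so the collider stays closed — the path is blocked at Mm.
Path 3: Dd → Tt → Mm ← Ee
  Tt is a chain here and Tt is conditioned on, so the path is blocked at Tt.
Path 4: Dd → Tt ← Ee
  Tt is a collider and Tt is conditioned on, which opens it — no node blocks this path, so it is active.
Because an active path exists, Dd and Ee are not d-separated.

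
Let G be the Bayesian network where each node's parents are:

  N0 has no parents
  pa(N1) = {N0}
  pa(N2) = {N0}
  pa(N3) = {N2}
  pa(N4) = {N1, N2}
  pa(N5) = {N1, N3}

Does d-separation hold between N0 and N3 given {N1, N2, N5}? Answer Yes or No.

Yes

There are 4 undirected paths between N0 and N3; checking each against the conditioning set {N1, N2, N5}:
Path 1: N0 → N1 → N5 ← N3
  N1 is a chain here and N1 is conditioned on, so the path is blocked at N1.
Path 2: N0 → N1 → N4 ← N2 → N3
  N1 is a chain here and N1 is conditioned on, so the path is blocked at N1.
Path 3: N0 → N2 → N3
  N2 is a chain here and N2 is conditioned on, so the path is blocked at N2.
Path 4: N0 → N2 → N4 ← N1 → N5 ← N3
  N2 is a chain here and N2 is conditioned on, so the path is blocked at N2.
Since every path is blocked, d-separation holds.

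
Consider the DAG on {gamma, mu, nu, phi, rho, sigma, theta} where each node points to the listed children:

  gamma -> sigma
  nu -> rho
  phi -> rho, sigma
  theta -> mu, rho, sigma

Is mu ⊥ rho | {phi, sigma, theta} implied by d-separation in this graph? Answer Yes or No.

We examine all 2 paths between mu and rho:
Path 1: mu ← theta → rho
  theta is a fork here and theta is conditioned on, so the path is blocked at theta.
Path 2: mu ← theta → sigma ← phi → rho
  theta is a fork here and theta is conditioned on, so the path is blocked at theta.
All paths are blocked; mu ⊥ rho | {phi, sigma, theta} holds.

Yes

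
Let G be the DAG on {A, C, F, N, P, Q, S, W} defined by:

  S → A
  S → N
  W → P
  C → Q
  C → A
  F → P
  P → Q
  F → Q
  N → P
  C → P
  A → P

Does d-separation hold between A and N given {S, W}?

Enumerating the 5 paths from A to N and testing each for blocking by {S, W}:
Path 1: A ← C → Q ← F → P ← N
  Q is a collider here and neither Q nor any of its descendants is conditioned on, so the collider stays closed — the path is blocked at Q.
Path 2: A ← C → Q ← P ← N
  Q is a collider here and neither Q nor any of its descendants is conditioned on, so the collider stays closed — the path is blocked at Q.
Path 3: A ← C → P ← N
  P is a collider here and neither P nor any of its descendants is conditioned on, so the collider stays closed — the path is blocked at P.
Path 4: A ← S → N
  S is a fork here and S is conditioned on, so the path is blocked at S.
Path 5: A → P ← N
  P is a collider here and neither P nor any of its descendants is conditioned on, so the collider stays closed — the path is blocked at P.
Since every path is blocked, d-separation holds.

Yes — A and N are d-separated given {S, W}.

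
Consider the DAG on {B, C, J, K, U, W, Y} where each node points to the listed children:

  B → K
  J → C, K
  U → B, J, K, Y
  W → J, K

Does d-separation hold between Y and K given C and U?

Enumerating the 4 paths from Y to K and testing each for blocking by {C, U}:
  1. Y ← U → J → K — U:fork[blocks]; J:chain[open] ⇒ blocked
  2. Y ← U → J ← W → K — U:fork[blocks]; J:collider[open]; W:fork[open] ⇒ blocked
  3. Y ← U → B → K — U:fork[blocks]; B:chain[open] ⇒ blocked
  4. Y ← U → K — U:fork[blocks] ⇒ blocked
Every path is blocked, so Y and K are d-separated given {C, U}.

Yes — Y and K are d-separated given {C, U}.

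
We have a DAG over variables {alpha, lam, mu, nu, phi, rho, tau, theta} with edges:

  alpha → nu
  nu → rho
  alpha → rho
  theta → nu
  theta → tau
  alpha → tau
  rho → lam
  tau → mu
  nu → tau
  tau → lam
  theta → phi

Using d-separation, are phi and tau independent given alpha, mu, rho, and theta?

Yes

There are 6 undirected paths between phi and tau; checking each against the conditioning set {alpha, mu, rho, theta}:
Path 1: phi ← theta → nu ← alpha → rho → lam ← tau
  theta is a fork here and theta is conditioned on, so the path is blocked at theta.
Path 2: phi ← theta → nu ← alpha → tau
  theta is a fork here and theta is conditioned on, so the path is blocked at theta.
Path 3: phi ← theta → nu → rho → lam ← tau
  theta is a fork here and theta is conditioned on, so the path is blocked at theta.
Path 4: phi ← theta → nu → rho ← alpha → tau
  theta is a fork here and theta is conditioned on, so the path is blocked at theta.
Path 5: phi ← theta → nu → tau
  theta is a fork here and theta is conditioned on, so the path is blocked at theta.
Path 6: phi ← theta → tau
  theta is a fork here and theta is conditioned on, so the path is blocked at theta.
All paths are blocked; phi ⊥ tau | {alpha, mu, rho, theta} holds.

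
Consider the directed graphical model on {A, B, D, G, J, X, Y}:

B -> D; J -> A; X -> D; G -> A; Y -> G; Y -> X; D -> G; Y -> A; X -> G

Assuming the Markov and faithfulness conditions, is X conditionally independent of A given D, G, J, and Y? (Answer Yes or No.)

We examine all 6 paths between X and A:
Path 1: X ← Y → A
  Y is a fork here and Y is conditioned on, so the path is blocked at Y.
Path 2: X ← Y → G → A
  Y is a fork here and Y is conditioned on, so the path is blocked at Y.
Path 3: X → D → G ← Y → A
  D is a chain here and D is conditioned on, so the path is blocked at D.
Path 4: X → D → G → A
  D is a chain here and D is conditioned on, so the path is blocked at D.
Path 5: X → G ← Y → A
  Y is a fork here and Y is conditioned on, so the path is blocked at Y.
Path 6: X → G → A
  G is a chain here and G is conditioned on, so the path is blocked at G.
All paths are blocked; X ⊥ A | {D, G, J, Y} holds.

Yes — X and A are d-separated given {D, G, J, Y}.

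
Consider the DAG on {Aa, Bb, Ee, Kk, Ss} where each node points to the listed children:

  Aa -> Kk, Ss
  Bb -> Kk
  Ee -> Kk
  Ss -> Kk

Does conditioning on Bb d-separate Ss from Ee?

Yes

2 paths connect Ss and Ee; each must be blocked for d-separation to hold:
  1. Ss → Kk ← Ee — Kk:collider[blocks] ⇒ blocked
  2. Ss ← Aa → Kk ← Ee — Aa:fork[open]; Kk:collider[blocks] ⇒ blocked
Every path is blocked, so Ss and Ee are d-separated given {Bb}.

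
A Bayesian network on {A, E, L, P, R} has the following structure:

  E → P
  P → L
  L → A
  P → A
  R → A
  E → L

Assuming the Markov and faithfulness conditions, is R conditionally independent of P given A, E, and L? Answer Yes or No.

No — R and P are not d-separated given {A, E, L}.

Enumerating the 3 paths from R to P and testing each for blocking by {A, E, L}:
Path 1: R → A ← P
  A is a collider and A is conditioned on, which opens it — no node blocks this path, so it is active.
Path 2: R → A ← L ← E → P
  L is a chain here and L is conditioned on, so the path is blocked at L.
Path 3: R → A ← L ← P
  L is a chain here and L is conditioned on, so the path is blocked at L.
Because an active path exists, R and P are not d-separated.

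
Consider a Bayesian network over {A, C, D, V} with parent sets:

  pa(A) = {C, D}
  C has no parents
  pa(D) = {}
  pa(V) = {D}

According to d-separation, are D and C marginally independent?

Yes

There is one path between D and C:
Path 1: D → A ← C
  A is a collider here and neither A nor any of its descendants is conditioned on, so the collider stays closed — the path is blocked at A.
Since every path is blocked, d-separation holds.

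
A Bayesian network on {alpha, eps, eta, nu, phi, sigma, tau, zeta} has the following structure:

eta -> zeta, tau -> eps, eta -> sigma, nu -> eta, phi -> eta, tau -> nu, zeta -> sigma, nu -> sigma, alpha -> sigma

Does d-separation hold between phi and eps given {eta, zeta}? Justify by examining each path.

No

Enumerating the 3 paths from phi to eps and testing each for blocking by {eta, zeta}:
Path 1: phi → eta → sigma ← nu ← tau → eps
  eta is a chain here and eta is conditioned on, so the path is blocked at eta.
Path 2: phi → eta → zeta → sigma ← nu ← tau → eps
  eta is a chain here and eta is conditioned on, so the path is blocked at eta.
Path 3: phi → eta ← nu ← tau → eps
  eta is a collider and eta is conditioned on, which opens it; nu is a chain and nu is not conditioned on; tau is a fork and tau is not conditioned on — no node blocks this path, so it is active.
At least one path is unblocked, so d-separation fails.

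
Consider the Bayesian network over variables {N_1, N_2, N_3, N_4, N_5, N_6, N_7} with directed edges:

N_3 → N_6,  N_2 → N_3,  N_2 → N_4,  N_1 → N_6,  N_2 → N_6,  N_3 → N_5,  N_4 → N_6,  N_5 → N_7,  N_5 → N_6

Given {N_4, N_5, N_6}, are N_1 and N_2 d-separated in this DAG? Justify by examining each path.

There are 4 undirected paths between N_1 and N_2; checking each against the conditioning set {N_4, N_5, N_6}:
Path 1: N_1 → N_6 ← N_5 ← N_3 ← N_2
  N_5 is a chain here and N_5 is conditioned on, so the path is blocked at N_5.
Path 2: N_1 → N_6 ← N_4 ← N_2
  N_4 is a chain here and N_4 is conditioned on, so the path is blocked at N_4.
Path 3: N_1 → N_6 ← N_3 ← N_2
  N_6 is a collider and N_6 is conditioned on, which opens it; N_3 is a chain and N_3 is not conditioned on — no node blocks this path, so it is active.
Path 4: N_1 → N_6 ← N_2
  N_6 is a collider and N_6 is conditioned on, which opens it — no node blocks this path, so it is active.
At least one path is unblocked, so d-separation fails.

No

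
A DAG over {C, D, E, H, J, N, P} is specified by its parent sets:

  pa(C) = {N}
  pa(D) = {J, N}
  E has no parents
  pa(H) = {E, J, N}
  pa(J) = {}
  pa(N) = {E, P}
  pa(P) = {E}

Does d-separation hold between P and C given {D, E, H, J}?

No — P and C are not d-separated given {D, E, H, J}.

Enumerating the 4 paths from P to C and testing each for blocking by {D, E, H, J}:
Path 1: P ← E → H ← J → D ← N → C
  E is a fork here and E is conditioned on, so the path is blocked at E.
Path 2: P ← E → H ← N → C
  E is a fork here and E is conditioned on, so the path is blocked at E.
Path 3: P ← E → N → C
  E is a fork here and E is conditioned on, so the path is blocked at E.
Path 4: P → N → C
  N is a chain and N is not conditioned on — no node blocks this path, so it is active.
Because an active path exists, P and C are not d-separated.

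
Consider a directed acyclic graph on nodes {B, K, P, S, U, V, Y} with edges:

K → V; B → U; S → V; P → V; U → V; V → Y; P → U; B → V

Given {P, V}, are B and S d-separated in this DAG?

No

3 paths connect B and S; each must be blocked for d-separation to hold:
Path 1: B → U ← P → V ← S
  P is a fork here and P is conditioned on, so the path is blocked at P.
Path 2: B → U → V ← S
  U is a chain and U is not conditioned on; V is a collider and V is conditioned on, which opens it — no node blocks this path, so it is active.
Path 3: B → V ← S
  V is a collider and V is conditioned on, which opens it — no node blocks this path, so it is active.
Since the path B → U → V ← S is active, B and S are not d-separated given {P, V}.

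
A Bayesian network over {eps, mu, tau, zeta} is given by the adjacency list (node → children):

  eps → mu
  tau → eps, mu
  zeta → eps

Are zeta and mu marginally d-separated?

No — zeta and mu are not d-separated given ∅.

Enumerating the 2 paths from zeta to mu and testing each for blocking by ∅:
Path 1: zeta → eps → mu
  eps is a chain and eps is not conditioned on — no node blocks this path, so it is active.
Path 2: zeta → eps ← tau → mu
  eps is a collider here and neither eps nor any of its descendants is conditioned on, so the collider stays closed — the path is blocked at eps.
Because an active path exists, zeta and mu are not d-separated.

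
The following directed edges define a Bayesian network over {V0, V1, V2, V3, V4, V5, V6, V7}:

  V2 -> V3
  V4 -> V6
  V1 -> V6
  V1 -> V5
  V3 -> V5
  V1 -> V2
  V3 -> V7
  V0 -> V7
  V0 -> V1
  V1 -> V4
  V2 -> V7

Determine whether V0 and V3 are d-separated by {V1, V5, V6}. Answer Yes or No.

Yes

Enumerating the 6 paths from V0 to V3 and testing each for blocking by {V1, V5, V6}:
  1. V0 → V7 ← V2 ← V1 → V5 ← V3 — V7:collider[blocks]; V2:chain[open]; V1:fork[blocks]; V5:collider[open] ⇒ blocked
  2. V0 → V7 ← V2 → V3 — V7:collider[blocks]; V2:fork[open] ⇒ blocked
  3. V0 → V7 ← V3 — V7:collider[blocks] ⇒ blocked
  4. V0 → V1 → V2 → V7 ← V3 — V1:chain[blocks]; V2:chain[open]; V7:collider[blocks] ⇒ blocked
  5. V0 → V1 → V2 → V3 — V1:chain[blocks]; V2:chain[open] ⇒ blocked
  6. V0 → V1 → V5 ← V3 — V1:chain[blocks]; V5:collider[open] ⇒ blocked
Every path is blocked, so V0 and V3 are d-separated given {V1, V5, V6}.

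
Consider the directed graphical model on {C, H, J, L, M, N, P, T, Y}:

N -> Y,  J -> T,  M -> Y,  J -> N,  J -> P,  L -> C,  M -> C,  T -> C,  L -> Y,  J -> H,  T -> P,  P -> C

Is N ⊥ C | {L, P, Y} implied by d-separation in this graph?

There are 6 undirected paths between N and C; checking each against the conditioning set {L, P, Y}:
Path 1: N → Y ← L → C
  L is a fork here and L is conditioned on, so the path is blocked at L.
Path 2: N → Y ← M → C
  Y is a collider and Y is conditioned on, which opens it; M is a fork and M is not conditioned on — no node blocks this path, so it is active.
Path 3: N ← J → P → C
  P is a chain here and P is conditioned on, so the path is blocked at P.
Path 4: N ← J → P ← T → C
  J is a fork and J is not conditioned on; P is a collider and P is conditioned on, which opens it; T is a fork and T is not conditioned on — no node blocks this path, so it is active.
Path 5: N ← J → T → P → C
  P is a chain here and P is conditioned on, so the path is blocked at P.
Path 6: N ← J → T → C
  J is a fork and J is not conditioned on; T is a chain and T is not conditioned on — no node blocks this path, so it is active.
Because an active path exists, N and C are not d-separated.

No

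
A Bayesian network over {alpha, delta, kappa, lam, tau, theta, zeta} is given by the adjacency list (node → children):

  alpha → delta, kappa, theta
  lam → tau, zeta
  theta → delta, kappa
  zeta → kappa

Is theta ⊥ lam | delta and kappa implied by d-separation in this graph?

No

3 paths connect theta and lam; each must be blocked for d-separation to hold:
  1. theta ← alpha → kappa ← zeta ← lam — alpha:fork[open]; kappa:collider[open]; zeta:chain[open] ⇒ active
  2. theta → kappa ← zeta ← lam — kappa:collider[open]; zeta:chain[open] ⇒ active
  3. theta → delta ← alpha → kappa ← zeta ← lam — delta:collider[open]; alpha:fork[open]; kappa:collider[open]; zeta:chain[open] ⇒ active
Because an active path exists, theta and lam are not d-separated.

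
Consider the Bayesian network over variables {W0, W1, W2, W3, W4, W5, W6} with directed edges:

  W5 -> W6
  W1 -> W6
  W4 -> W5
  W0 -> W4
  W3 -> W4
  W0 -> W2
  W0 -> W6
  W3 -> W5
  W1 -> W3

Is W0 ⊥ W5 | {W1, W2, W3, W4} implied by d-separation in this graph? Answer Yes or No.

There are 6 undirected paths between W0 and W5; checking each against the conditioning set {W1, W2, W3, W4}:
  1. W0 → W4 → W5 — W4:chain[blocks] ⇒ blocked
  2. W0 → W4 ← W3 → W5 — W4:collider[open]; W3:fork[blocks] ⇒ blocked
  3. W0 → W4 ← W3 ← W1 → W6 ← W5 — W4:collider[open]; W3:chain[blocks]; W1:fork[blocks]; W6:collider[blocks] ⇒ blocked
  4. W0 → W6 ← W5 — W6:collider[blocks] ⇒ blocked
  5. W0 → W6 ← W1 → W3 → W5 — W6:collider[blocks]; W1:fork[blocks]; W3:chain[blocks] ⇒ blocked
  6. W0 → W6 ← W1 → W3 → W4 → W5 — W6:collider[blocks]; W1:fork[blocks]; W3:chain[blocks]; W4:chain[blocks] ⇒ blocked
All paths are blocked; W0 ⊥ W5 | {W1, W2, W3, W4} holds.

Yes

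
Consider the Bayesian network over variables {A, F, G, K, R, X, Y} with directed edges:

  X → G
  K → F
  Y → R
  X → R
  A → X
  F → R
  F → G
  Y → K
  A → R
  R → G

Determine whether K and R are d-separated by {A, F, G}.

5 paths connect K and R; each must be blocked for d-separation to hold:
Path 1: K → F → R
  F is a chain here and F is conditioned on, so the path is blocked at F.
Path 2: K → F → G ← R
  F is a chain here and F is conditioned on, so the path is blocked at F.
Path 3: K → F → G ← X → R
  F is a chain here and F is conditioned on, so the path is blocked at F.
Path 4: K → F → G ← X ← A → R
  F is a chain here and F is conditioned on, so the path is blocked at F.
Path 5: K ← Y → R
  Y is a fork and Y is not conditioned on — no node blocks this path, so it is active.
Since the path K ← Y → R is active, K and R are not d-separated given {A, F, G}.

No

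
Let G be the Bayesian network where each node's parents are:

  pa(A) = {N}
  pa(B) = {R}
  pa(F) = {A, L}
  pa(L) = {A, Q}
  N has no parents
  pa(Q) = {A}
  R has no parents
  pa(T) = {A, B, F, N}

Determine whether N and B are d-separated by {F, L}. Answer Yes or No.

We examine all 5 paths between N and B:
Path 1: N → A → Q → L → F → T ← B
  L is a chain here and L is conditioned on, so the path is blocked at L.
Path 2: N → A → F → T ← B
  F is a chain here and F is conditioned on, so the path is blocked at F.
Path 3: N → A → L → F → T ← B
  L is a chain here and L is conditioned on, so the path is blocked at L.
Path 4: N → A → T ← B
  T is a collider here and neither T nor any of its descendants is conditioned on, so the collider stays closed — the path is blocked at T.
Path 5: N → T ← B
  T is a collider here and neither T nor any of its descendants is conditioned on, so the collider stays closed — the path is blocked at T.
Every path is blocked, so N and B are d-separated given {F, L}.

Yes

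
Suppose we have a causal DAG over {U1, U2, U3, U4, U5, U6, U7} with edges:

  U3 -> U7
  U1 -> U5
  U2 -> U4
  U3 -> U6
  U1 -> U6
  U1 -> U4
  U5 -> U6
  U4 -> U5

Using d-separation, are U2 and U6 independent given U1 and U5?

Yes

There are 4 undirected paths between U2 and U6; checking each against the conditioning set {U1, U5}:
Path 1: U2 → U4 → U5 → U6
  U5 is a chain here and U5 is conditioned on, so the path is blocked at U5.
Path 2: U2 → U4 → U5 ← U1 → U6
  U1 is a fork here and U1 is conditioned on, so the path is blocked at U1.
Path 3: U2 → U4 ← U1 → U6
  U1 is a fork here and U1 is conditioned on, so the path is blocked at U1.
Path 4: U2 → U4 ← U1 → U5 → U6
  U1 is a fork here and U1 is conditioned on, so the path is blocked at U1.
Since every path is blocked, d-separation holds.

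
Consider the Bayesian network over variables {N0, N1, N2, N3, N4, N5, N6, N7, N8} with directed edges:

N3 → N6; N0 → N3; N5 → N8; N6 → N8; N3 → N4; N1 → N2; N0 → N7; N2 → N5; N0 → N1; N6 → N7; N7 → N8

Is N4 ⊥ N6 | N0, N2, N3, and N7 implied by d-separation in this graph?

Yes

5 paths connect N4 and N6; each must be blocked for d-separation to hold:
  1. N4 ← N3 → N6 — N3:fork[blocks] ⇒ blocked
  2. N4 ← N3 ← N0 → N1 → N2 → N5 → N8 ← N7 ← N6 — N3:chain[blocks]; N0:fork[blocks]; N1:chain[open]; N2:chain[blocks]; N5:chain[open]; N8:collider[blocks]; N7:chain[blocks] ⇒ blocked
  3. N4 ← N3 ← N0 → N1 → N2 → N5 → N8 ← N6 — N3:chain[blocks]; N0:fork[blocks]; N1:chain[open]; N2:chain[blocks]; N5:chain[open]; N8:collider[blocks] ⇒ blocked
  4. N4 ← N3 ← N0 → N7 ← N6 — N3:chain[blocks]; N0:fork[blocks]; N7:collider[open] ⇒ blocked
  5. N4 ← N3 ← N0 → N7 → N8 ← N6 — N3:chain[blocks]; N0:fork[blocks]; N7:chain[blocks]; N8:collider[blocks] ⇒ blocked
Since every path is blocked, d-separation holds.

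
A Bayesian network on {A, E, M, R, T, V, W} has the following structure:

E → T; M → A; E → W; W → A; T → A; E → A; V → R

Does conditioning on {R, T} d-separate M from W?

Yes

Enumerating the 3 paths from M to W and testing each for blocking by {R, T}:
Path 1: M → A ← T ← E → W
  A is a collider here and neither A nor any of its descendants is conditioned on, so the collider stays closed — the path is blocked at A.
Path 2: M → A ← E → W
  A is a collider here and neither A nor any of its descendants is conditioned on, so the collider stays closed — the path is blocked at A.
Path 3: M → A ← W
  A is a collider here and neither A nor any of its descendants is conditioned on, so the collider stays closed — the path is blocked at A.
All paths are blocked; M ⊥ W | {R, T} holds.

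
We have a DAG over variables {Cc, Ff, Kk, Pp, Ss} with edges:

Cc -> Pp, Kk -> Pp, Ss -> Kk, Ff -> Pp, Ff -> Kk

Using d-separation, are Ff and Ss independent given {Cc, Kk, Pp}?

Enumerating the 2 paths from Ff to Ss and testing each for blocking by {Cc, Kk, Pp}:
Path 1: Ff → Pp ← Kk ← Ss
  Kk is a chain here and Kk is conditioned on, so the path is blocked at Kk.
Path 2: Ff → Kk ← Ss
  Kk is a collider and Kk is conditioned on, which opens it — no node blocks this path, so it is active.
At least one path is unblocked, so d-separation fails.

No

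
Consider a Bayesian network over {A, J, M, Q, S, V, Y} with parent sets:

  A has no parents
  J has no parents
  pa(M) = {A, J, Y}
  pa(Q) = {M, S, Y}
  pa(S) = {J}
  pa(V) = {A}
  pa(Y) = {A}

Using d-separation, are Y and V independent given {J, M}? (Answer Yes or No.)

Enumerating the 4 paths from Y to V and testing each for blocking by {J, M}:
Path 1: Y ← A → V
  A is a fork and A is not conditioned on — no node blocks this path, so it is active.
Path 2: Y → Q ← S ← J → M ← A → V
  Q is a collider here and neither Q nor any of its descendants is conditioned on, so the collider stays closed — the path is blocked at Q.
Path 3: Y → Q ← M ← A → V
  Q is a collider here and neither Q nor any of its descendants is conditioned on, so the collider stays closed — the path is blocked at Q.
Path 4: Y → M ← A → V
  M is a collider and M is conditioned on, which opens it; A is a fork and A is not conditioned on — no node blocks this path, so it is active.
Since the path Y ← A → V is active, Y and V are not d-separated given {J, M}.

No — Y and V are not d-separated given {J, M}.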